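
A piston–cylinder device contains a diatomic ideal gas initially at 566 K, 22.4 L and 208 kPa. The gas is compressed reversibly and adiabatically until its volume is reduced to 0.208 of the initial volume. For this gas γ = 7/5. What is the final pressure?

1870 kPa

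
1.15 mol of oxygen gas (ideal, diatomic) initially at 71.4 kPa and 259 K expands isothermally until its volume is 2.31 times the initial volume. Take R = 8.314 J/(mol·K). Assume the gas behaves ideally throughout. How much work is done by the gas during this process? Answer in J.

2070 J

V₁ = nRT₁/P₁ = 1.15×8.314×259/71.4 = 34.7 L.
Isothermal: T stays 259 K; PV = const ⇒ V₂ = 80.1 L, P₂ = 30.9 kPa.
W = nRT ln(V₂/V₁) = 1.15×8.314×259×ln(2.31) = 2070 J.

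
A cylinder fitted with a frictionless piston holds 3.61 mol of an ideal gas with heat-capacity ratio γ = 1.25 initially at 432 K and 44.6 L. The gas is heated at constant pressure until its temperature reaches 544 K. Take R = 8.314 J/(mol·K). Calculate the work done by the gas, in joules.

P₁ = nRT₁/V₁ = 3.61×8.314×432/44.6 = 291 kPa.
Isobaric: P stays 291 kPa; V/T = const ⇒ T₂ = 544 K, V₂ = 56.2 L.
W = PΔV = 291×(56.2−44.6) kPa·L = 3360 J.

3360 J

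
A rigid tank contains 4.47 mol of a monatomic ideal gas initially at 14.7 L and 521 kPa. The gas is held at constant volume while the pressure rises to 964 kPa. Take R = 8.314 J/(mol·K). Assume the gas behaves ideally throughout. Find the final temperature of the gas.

381 K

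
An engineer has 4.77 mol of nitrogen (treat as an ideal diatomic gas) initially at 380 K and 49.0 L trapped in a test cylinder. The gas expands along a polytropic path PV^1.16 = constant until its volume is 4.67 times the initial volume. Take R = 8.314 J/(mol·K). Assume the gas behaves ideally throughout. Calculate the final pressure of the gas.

P₁ = nRT₁/V₁ = 4.77×8.314×380/49.0 = 308 kPa.
Polytropic n=1.16: T₂ = T₁(V₁/V₂)^(n−1) = 380×(0.214)^0.16 = 297 K; P₂ = P₁(V₁/V₂)^n = 51.5 kPa.

51.5 kPa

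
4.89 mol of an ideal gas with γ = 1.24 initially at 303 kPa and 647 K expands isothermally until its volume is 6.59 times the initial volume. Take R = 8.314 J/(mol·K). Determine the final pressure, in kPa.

V₁ = nRT₁/P₁ = 4.89×8.314×647/303 = 86.8 L.
Isothermal: T stays 647 K; PV = const ⇒ V₂ = 572 L, P₂ = 46.0 kPa.

46.0 kPa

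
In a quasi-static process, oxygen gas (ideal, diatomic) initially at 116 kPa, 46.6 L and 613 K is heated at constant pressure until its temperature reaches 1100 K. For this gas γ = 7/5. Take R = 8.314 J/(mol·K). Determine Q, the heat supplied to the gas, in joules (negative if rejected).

n = P₁V₁/(RT₁) = 116×46.6/(8.314×613) = 1.06 mol.
Isobaric: P stays 116 kPa; V/T = const ⇒ T₂ = 1100 K, V₂ = 83.6 L.
W = PΔV = 116×(83.6−46.6) kPa·L = 4290 J.
ΔU = nCvΔT = 1.06×20.8×(1100−613) = 10700 J.
Q = ΔU + W = nCpΔT = 15000 J.

15000 J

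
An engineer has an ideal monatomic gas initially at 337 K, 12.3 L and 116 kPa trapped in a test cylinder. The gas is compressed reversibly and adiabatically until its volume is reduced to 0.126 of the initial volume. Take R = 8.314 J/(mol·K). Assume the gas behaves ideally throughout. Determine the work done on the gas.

6380 J

n = P₁V₁/(RT₁) = 116×12.3/(8.314×337) = 0.509 mol.
Adiabatic: TV^(γ−1) = const ⇒ T₂ = 337×(7.94)^0.667 = 1340 K; PV^γ = const ⇒ P₂ = 3660 kPa.
ΔU = nCvΔT = 0.509×12.5×(1340−337) = 6380 J.
Q = 0 for an adiabatic process, so W = −ΔU = -6380 J.
Work done on the gas = −W_by = 6380 J.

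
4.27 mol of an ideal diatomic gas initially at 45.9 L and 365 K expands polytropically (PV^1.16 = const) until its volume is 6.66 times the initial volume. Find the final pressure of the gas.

P₁ = nRT₁/V₁ = 4.27×8.314×365/45.9 = 282 kPa.
Polytropic n=1.16: T₂ = T₁(V₁/V₂)^(n−1) = 365×(0.150)^0.16 = 269 K; P₂ = P₁(V₁/V₂)^n = 31.3 kPa.

31.3 kPa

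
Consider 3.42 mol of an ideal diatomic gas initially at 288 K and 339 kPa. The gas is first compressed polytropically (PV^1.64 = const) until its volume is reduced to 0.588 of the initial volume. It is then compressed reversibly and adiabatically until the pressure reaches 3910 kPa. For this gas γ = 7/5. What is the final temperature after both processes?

634 K

V₁ = nRT₁/P₁ = 3.42×8.314×288/339 = 24.2 L.
Step 1 — Polytropic n=1.64: T₂ = T₁(V₁/V₂)^(n−1) = 288×(1.70)^0.64 = 405 K; P₂ = P₁(V₁/V₂)^n = 810 kPa.
W = (P₁V₁−P₂V₂)/(n−1) = (339×24.2−810×14.2)/0.64 = -5180 J.
ΔU = nCvΔT = 3.42×20.8×(405−288) = 8290 J.
Q = ΔU + W = 3110 J.
State after step 1: P = 810 kPa, V = 14.2 L, T = 405 K.
Step 2 — Adiabatic: T₂/T₁ = (P₂/P₁)^((γ−1)/γ) ⇒ T₂ = 405×(4.83)^0.286 = 634 K; V₂ = 4.61 L.
ΔU = nCvΔT = 3.42×20.8×(634−405) = 16300 J.
Q = 0 for an adiabatic process, so W = −ΔU = -16300 J.
Net over both steps: W = -21500 J, Q = 3110 J, ΔU = 24600 J.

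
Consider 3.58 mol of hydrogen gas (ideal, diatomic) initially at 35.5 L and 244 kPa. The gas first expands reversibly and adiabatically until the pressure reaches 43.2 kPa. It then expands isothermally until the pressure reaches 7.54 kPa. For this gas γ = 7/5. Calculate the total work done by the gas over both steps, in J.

T₁ = P₁V₁/(nR) = 244×35.5/(3.58×8.314) = 291 K.
Step 1 — Adiabatic: T₂/T₁ = (P₂/P₁)^((γ−1)/γ) ⇒ T₂ = 291×(0.177)^0.286 = 177 K; V₂ = 122 L.
ΔU = nCvΔT = 3.58×20.8×(177−291) = -8450 J.
Q = 0 for an adiabatic process, so W = −ΔU = 8450 J.
State after step 1: P = 43.2 kPa, V = 122 L, T = 177 K.
Step 2 — Isothermal: T stays 177 K; PV = const ⇒ V₂ = 701 L, P₂ = 7.54 kPa.
ΔU = 0 (ideal gas, T constant).
W = nRT ln(V₂/V₁) = 3.58×8.314×177×ln(5.73) = 9220 J.
Q = ΔU + W = 9220 J.
Net over both steps: W = 17700 J, Q = 9220 J, ΔU = -8450 J.

17700 J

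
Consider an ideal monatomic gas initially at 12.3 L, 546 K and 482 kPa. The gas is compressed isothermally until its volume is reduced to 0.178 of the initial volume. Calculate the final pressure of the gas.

Isothermal: T stays 546 K; PV = const ⇒ V₂ = 2.19 L, P₂ = 2710 kPa.

2710 kPa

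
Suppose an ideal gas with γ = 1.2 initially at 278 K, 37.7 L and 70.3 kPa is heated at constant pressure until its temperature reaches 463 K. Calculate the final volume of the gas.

Isobaric: P stays 70.3 kPa; V/T = const ⇒ T₂ = 463 K, V₂ = 62.8 L.

62.8 L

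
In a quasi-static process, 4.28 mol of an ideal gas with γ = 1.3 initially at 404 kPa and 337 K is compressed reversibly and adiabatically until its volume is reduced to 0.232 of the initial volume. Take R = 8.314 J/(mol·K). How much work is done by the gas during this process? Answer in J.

-22000 J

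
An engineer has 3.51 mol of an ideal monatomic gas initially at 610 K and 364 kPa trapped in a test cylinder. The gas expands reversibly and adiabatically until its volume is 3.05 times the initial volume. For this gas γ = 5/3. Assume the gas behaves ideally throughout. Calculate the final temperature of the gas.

V₁ = nRT₁/P₁ = 3.51×8.314×610/364 = 48.9 L.
Adiabatic: TV^(γ−1) = const ⇒ T₂ = 610×(0.328)^0.667 = 290 K; PV^γ = const ⇒ P₂ = 56.7 kPa.

290 K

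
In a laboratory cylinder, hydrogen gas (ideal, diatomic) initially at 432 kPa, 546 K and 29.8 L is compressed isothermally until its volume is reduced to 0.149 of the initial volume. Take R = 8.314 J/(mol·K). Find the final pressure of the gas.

2900 kPa

Isothermal: T stays 546 K; PV = const ⇒ V₂ = 4.44 L, P₂ = 2900 kPa.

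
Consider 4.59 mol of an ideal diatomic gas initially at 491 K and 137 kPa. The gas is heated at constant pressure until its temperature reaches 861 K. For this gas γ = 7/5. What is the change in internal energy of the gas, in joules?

35300 J

V₁ = nRT₁/P₁ = 4.59×8.314×491/137 = 137 L.
Isobaric: P stays 137 kPa; V/T = const ⇒ T₂ = 861 K, V₂ = 240 L.
For an ideal gas ΔU = nCvΔT with Cv = (5/2)R = 20.8 J/(mol·K).
ΔU = 4.59×20.8×(861−491) = 35300 J.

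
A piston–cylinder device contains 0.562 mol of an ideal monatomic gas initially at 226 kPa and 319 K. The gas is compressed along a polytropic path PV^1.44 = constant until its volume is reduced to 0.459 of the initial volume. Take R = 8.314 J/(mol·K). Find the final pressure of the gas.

694 kPa

V₁ = nRT₁/P₁ = 0.562×8.314×319/226 = 6.60 L.
Polytropic n=1.44: T₂ = T₁(V₁/V₂)^(n−1) = 319×(2.18)^0.44 = 449 K; P₂ = P₁(V₁/V₂)^n = 694 kPa.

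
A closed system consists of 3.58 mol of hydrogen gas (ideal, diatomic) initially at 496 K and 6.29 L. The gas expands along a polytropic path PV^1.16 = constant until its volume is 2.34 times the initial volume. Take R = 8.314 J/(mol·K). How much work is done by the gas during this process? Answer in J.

11700 J

P₁ = nRT₁/V₁ = 3.58×8.314×496/6.29 = 2350 kPa.
Polytropic n=1.16: T₂ = T₁(V₁/V₂)^(n−1) = 496×(0.427)^0.16 = 433 K; P₂ = P₁(V₁/V₂)^n = 875 kPa.
W = (P₁V₁−P₂V₂)/(n−1) = (2350×6.29−875×14.7)/0.16 = 11700 J.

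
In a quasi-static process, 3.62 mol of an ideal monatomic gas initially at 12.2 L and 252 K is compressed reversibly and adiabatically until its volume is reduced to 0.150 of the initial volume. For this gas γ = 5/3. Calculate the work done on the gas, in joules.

28900 J

P₁ = nRT₁/V₁ = 3.62×8.314×252/12.2 = 622 kPa.
Adiabatic: TV^(γ−1) = const ⇒ T₂ = 252×(6.67)^0.667 = 893 K; PV^γ = const ⇒ P₂ = 14700 kPa.
ΔU = nCvΔT = 3.62×12.5×(893−252) = 28900 J.
Q = 0 for an adiabatic process, so W = −ΔU = -28900 J.
Work done on the gas = −W_by = 28900 J.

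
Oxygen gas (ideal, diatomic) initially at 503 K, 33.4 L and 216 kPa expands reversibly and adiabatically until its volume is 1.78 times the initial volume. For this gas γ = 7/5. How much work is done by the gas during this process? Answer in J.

3720 J

n = P₁V₁/(RT₁) = 216×33.4/(8.314×503) = 1.73 mol.
Adiabatic: TV^(γ−1) = const ⇒ T₂ = 503×(0.562)^0.400 = 399 K; PV^γ = const ⇒ P₂ = 96.4 kPa.
ΔU = nCvΔT = 1.73×20.8×(399−503) = -3720 J.
Q = 0 for an adiabatic process, so W = −ΔU = 3720 J.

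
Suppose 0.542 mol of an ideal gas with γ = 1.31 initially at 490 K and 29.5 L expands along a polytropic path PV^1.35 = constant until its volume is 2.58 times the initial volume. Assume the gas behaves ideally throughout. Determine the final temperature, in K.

P₁ = nRT₁/V₁ = 0.542×8.314×490/29.5 = 74.8 kPa.
Polytropic n=1.35: T₂ = T₁(V₁/V₂)^(n−1) = 490×(0.388)^0.35 = 352 K; P₂ = P₁(V₁/V₂)^n = 20.8 kPa.

352 K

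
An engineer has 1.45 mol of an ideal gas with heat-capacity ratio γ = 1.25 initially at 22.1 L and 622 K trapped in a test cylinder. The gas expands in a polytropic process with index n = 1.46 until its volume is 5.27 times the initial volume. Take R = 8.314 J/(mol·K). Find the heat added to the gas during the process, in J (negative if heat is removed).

-7320 J

P₁ = nRT₁/V₁ = 1.45×8.314×622/22.1 = 339 kPa.
Polytropic n=1.46: T₂ = T₁(V₁/V₂)^(n−1) = 622×(0.190)^0.46 = 290 K; P₂ = P₁(V₁/V₂)^n = 30.0 kPa.
W = (P₁V₁−P₂V₂)/(n−1) = (339×22.1−30.0×116)/0.46 = 8710 J.
ΔU = nCvΔT = 1.45×33.3×(290−622) = -16000 J.
Q = ΔU + W = -7320 J.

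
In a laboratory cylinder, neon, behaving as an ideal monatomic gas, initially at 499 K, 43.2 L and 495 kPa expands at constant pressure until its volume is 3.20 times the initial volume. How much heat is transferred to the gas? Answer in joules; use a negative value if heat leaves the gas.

n = P₁V₁/(RT₁) = 495×43.2/(8.314×499) = 5.15 mol.
Isobaric: P stays 495 kPa; V/T = const ⇒ T₂ = 1600 K, V₂ = 138 L.
W = PΔV = 495×(138−43.2) kPa·L = 47000 J.
ΔU = nCvΔT = 5.15×12.5×(1600−499) = 70600 J.
Q = ΔU + W = nCpΔT = 118000 J.

118000 J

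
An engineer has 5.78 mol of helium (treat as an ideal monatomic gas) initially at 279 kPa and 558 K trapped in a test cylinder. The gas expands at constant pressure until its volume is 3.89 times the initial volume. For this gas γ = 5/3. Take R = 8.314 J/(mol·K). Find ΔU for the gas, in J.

V₁ = nRT₁/P₁ = 5.78×8.314×558/279 = 96.1 L.
Isobaric: P stays 279 kPa; V/T = const ⇒ T₂ = 2170 K, V₂ = 374 L.
For an ideal gas ΔU = nCvΔT with Cv = (3/2)R = 12.5 J/(mol·K).
ΔU = 5.78×12.5×(2170−558) = 116000 J.

116000 J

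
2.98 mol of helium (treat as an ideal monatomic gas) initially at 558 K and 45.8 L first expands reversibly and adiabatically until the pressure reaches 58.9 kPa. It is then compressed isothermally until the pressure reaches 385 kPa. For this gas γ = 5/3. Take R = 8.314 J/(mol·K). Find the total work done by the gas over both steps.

-3550 J

P₁ = nRT₁/V₁ = 2.98×8.314×558/45.8 = 302 kPa.
Step 1 — Adiabatic: T₂/T₁ = (P₂/P₁)^((γ−1)/γ) ⇒ T₂ = 558×(0.195)^0.400 = 290 K; V₂ = 122 L.
ΔU = nCvΔT = 2.98×12.5×(290−558) = -9950 J.
Q = 0 for an adiabatic process, so W = −ΔU = 9950 J.
State after step 1: P = 58.9 kPa, V = 122 L, T = 290 K.
Step 2 — Isothermal: T stays 290 K; PV = const ⇒ V₂ = 18.7 L, P₂ = 385 kPa.
ΔU = 0 (ideal gas, T constant).
W = nRT ln(V₂/V₁) = 2.98×8.314×290×ln(0.153) = -13500 J.
Q = ΔU + W = -13500 J.
Net over both steps: W = -3550 J, Q = -13500 J, ΔU = -9950 J.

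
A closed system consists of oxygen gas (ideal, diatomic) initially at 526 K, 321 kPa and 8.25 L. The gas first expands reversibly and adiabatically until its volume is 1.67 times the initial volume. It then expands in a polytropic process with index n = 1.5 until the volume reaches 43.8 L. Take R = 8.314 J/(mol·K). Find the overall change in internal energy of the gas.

-3600 J

n = P₁V₁/(RT₁) = 321×8.25/(8.314×526) = 0.606 mol.
Step 1 — Adiabatic: TV^(γ−1) = const ⇒ T₂ = 526×(0.599)^0.400 = 428 K; PV^γ = const ⇒ P₂ = 157 kPa.
ΔU = nCvΔT = 0.606×20.8×(428−526) = -1230 J.
Q = 0 for an adiabatic process, so W = −ΔU = 1230 J.
State after step 1: P = 157 kPa, V = 13.8 L, T = 428 K.
Step 2 — Polytropic n=1.5: T₂ = T₁(V₁/V₂)^(n−1) = 428×(0.315)^0.50 = 240 K; P₂ = P₁(V₁/V₂)^n = 27.6 kPa.
W = (P₁V₁−P₂V₂)/(n−1) = (157×13.8−27.6×43.8)/0.50 = 1890 J.
ΔU = nCvΔT = 0.606×20.8×(240−428) = -2370 J.
Q = ΔU + W = -474 J.
Net over both steps: W = 3120 J, Q = -474 J, ΔU = -3600 J.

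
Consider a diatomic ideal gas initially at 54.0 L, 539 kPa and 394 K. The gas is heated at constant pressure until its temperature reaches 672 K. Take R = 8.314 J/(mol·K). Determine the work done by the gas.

20500 J

n = P₁V₁/(RT₁) = 539×54.0/(8.314×394) = 8.89 mol.
Isobaric: P stays 539 kPa; V/T = const ⇒ T₂ = 672 K, V₂ = 92.1 L.
W = PΔV = 539×(92.1−54.0) kPa·L = 20500 J.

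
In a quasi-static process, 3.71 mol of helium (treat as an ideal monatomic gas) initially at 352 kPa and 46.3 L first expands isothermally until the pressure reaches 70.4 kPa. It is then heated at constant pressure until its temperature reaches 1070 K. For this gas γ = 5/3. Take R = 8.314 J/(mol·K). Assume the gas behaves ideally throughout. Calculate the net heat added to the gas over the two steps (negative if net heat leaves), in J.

T₁ = P₁V₁/(nR) = 352×46.3/(3.71×8.314) = 528 K.
Step 1 — Isothermal: T stays 528 K; PV = const ⇒ V₂ = 232 L, P₂ = 70.4 kPa.
ΔU = 0 (ideal gas, T constant).
W = nRT ln(V₂/V₁) = 3.71×8.314×528×ln(5.00) = 26200 J.
Q = ΔU + W = 26200 J.
State after step 1: P = 70.4 kPa, V = 232 L, T = 528 K.
Step 2 — Isobaric: P stays 70.4 kPa; V/T = const ⇒ T₂ = 1070 K, V₂ = 469 L.
W = PΔV = 70.4×(469−232) kPa·L = 16700 J.
ΔU = nCvΔT = 3.71×12.5×(1070−528) = 25100 J.
Q = ΔU + W = nCpΔT = 41800 J.
Net over both steps: W = 42900 J, Q = 68000 J, ΔU = 25100 J.

68000 J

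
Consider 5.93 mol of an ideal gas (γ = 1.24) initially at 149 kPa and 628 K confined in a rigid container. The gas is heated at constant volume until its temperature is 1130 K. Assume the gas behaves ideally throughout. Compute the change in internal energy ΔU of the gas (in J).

103000 J

V₁ = nRT₁/P₁ = 5.93×8.314×628/149 = 208 L.
Isochoric: V stays 208 L; P/T = const ⇒ T₂ = 1130 K, P₂ = 268 kPa.
For an ideal gas ΔU = nCvΔT with Cv = R/(γ−1) = 34.6 J/(mol·K).
ΔU = 5.93×34.6×(1130−628) = 103000 J.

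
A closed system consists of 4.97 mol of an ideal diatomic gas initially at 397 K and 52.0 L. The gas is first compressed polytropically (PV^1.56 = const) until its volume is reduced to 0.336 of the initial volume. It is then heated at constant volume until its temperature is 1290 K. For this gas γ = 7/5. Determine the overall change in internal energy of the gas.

P₁ = nRT₁/V₁ = 4.97×8.314×397/52.0 = 315 kPa.
Step 1 — Polytropic n=1.56: T₂ = T₁(V₁/V₂)^(n−1) = 397×(2.98)^0.56 = 731 K; P₂ = P₁(V₁/V₂)^n = 1730 kPa.
W = (P₁V₁−P₂V₂)/(n−1) = (315×52.0−1730×17.5)/0.56 = -24700 J.
ΔU = nCvΔT = 4.97×20.8×(731−397) = 34500 J.
Q = ΔU + W = 9860 J.
State after step 1: P = 1730 kPa, V = 17.5 L, T = 731 K.
Step 2 — Isochoric: V stays 17.5 L; P/T = const ⇒ T₂ = 1290 K, P₂ = 3050 kPa.
W = 0 (no volume change).
ΔU = nCvΔT = 4.97×20.8×(1290−731) = 57700 J.
Q = ΔU = 57700 J.
Net over both steps: W = -24700 J, Q = 67600 J, ΔU = 92200 J.

92200 J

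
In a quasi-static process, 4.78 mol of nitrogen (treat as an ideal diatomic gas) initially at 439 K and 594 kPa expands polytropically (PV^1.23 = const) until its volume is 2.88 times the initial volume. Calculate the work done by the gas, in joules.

V₁ = nRT₁/P₁ = 4.78×8.314×439/594 = 29.4 L.
Polytropic n=1.23: T₂ = T₁(V₁/V₂)^(n−1) = 439×(0.347)^0.23 = 344 K; P₂ = P₁(V₁/V₂)^n = 162 kPa.
W = (P₁V₁−P₂V₂)/(n−1) = (594×29.4−162×84.6)/0.23 = 16400 J.

16400 J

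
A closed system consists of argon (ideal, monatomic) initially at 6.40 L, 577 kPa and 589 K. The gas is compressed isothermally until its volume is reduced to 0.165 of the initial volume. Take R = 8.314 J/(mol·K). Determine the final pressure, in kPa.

Isothermal: T stays 589 K; PV = const ⇒ V₂ = 1.06 L, P₂ = 3500 kPa.

3500 kPa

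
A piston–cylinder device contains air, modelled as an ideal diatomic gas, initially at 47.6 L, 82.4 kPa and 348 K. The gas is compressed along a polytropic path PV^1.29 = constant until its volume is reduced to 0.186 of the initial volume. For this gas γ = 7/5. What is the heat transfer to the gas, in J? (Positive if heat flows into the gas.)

-2340 J

n = P₁V₁/(RT₁) = 82.4×47.6/(8.314×348) = 1.36 mol.
Polytropic n=1.29: T₂ = T₁(V₁/V₂)^(n−1) = 348×(5.38)^0.29 = 567 K; P₂ = P₁(V₁/V₂)^n = 722 kPa.
W = (P₁V₁−P₂V₂)/(n−1) = (82.4×47.6−722×8.85)/0.29 = -8500 J.
ΔU = nCvΔT = 1.36×20.8×(567−348) = 6160 J.
Q = ΔU + W = -2340 J.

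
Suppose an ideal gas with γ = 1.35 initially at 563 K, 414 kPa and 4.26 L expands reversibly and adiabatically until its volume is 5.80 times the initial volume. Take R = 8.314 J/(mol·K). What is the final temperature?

Adiabatic: TV^(γ−1) = const ⇒ T₂ = 563×(0.172)^0.350 = 304 K; PV^γ = const ⇒ P₂ = 38.6 kPa.

304 K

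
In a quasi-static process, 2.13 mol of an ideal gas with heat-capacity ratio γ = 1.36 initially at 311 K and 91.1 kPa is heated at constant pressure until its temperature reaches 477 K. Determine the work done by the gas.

2940 J

V₁ = nRT₁/P₁ = 2.13×8.314×311/91.1 = 60.5 L.
Isobaric: P stays 91.1 kPa; V/T = const ⇒ T₂ = 477 K, V₂ = 92.7 L.
W = PΔV = 91.1×(92.7−60.5) kPa·L = 2940 J.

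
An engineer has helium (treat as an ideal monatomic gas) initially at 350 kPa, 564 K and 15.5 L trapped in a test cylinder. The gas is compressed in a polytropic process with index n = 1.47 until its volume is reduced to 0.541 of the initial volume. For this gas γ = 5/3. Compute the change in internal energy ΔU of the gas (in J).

2720 J

n = P₁V₁/(RT₁) = 350×15.5/(8.314×564) = 1.16 mol.
Polytropic n=1.47: T₂ = T₁(V₁/V₂)^(n−1) = 564×(1.85)^0.47 = 753 K; P₂ = P₁(V₁/V₂)^n = 864 kPa.
For an ideal gas ΔU = nCvΔT with Cv = (3/2)R = 12.5 J/(mol·K).
ΔU = 1.16×12.5×(753−564) = 2720 J.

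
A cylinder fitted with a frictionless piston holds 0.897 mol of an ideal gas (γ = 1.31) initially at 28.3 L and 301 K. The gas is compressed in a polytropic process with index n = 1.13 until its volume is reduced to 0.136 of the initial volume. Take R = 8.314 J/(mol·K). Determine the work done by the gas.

-5110 J

P₁ = nRT₁/V₁ = 0.897×8.314×301/28.3 = 79.3 kPa.
Polytropic n=1.13: T₂ = T₁(V₁/V₂)^(n−1) = 301×(7.35)^0.13 = 390 K; P₂ = P₁(V₁/V₂)^n = 756 kPa.
W = (P₁V₁−P₂V₂)/(n−1) = (79.3×28.3−756×3.85)/0.13 = -5110 J.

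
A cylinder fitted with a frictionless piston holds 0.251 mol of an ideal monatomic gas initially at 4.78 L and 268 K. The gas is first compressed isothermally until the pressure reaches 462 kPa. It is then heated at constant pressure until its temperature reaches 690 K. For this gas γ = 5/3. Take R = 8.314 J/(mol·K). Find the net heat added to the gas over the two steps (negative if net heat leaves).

1430 J

P₁ = nRT₁/V₁ = 0.251×8.314×268/4.78 = 117 kPa.
Step 1 — Isothermal: T stays 268 K; PV = const ⇒ V₂ = 1.21 L, P₂ = 462 kPa.
ΔU = 0 (ideal gas, T constant).
W = nRT ln(V₂/V₁) = 0.251×8.314×268×ln(0.253) = -768 J.
Q = ΔU + W = -768 J.
State after step 1: P = 462 kPa, V = 1.21 L, T = 268 K.
Step 2 — Isobaric: P stays 462 kPa; V/T = const ⇒ T₂ = 690 K, V₂ = 3.12 L.
W = PΔV = 462×(3.12−1.21) kPa·L = 881 J.
ΔU = nCvΔT = 0.251×12.5×(690−268) = 1320 J.
Q = ΔU + W = nCpΔT = 2200 J.
Net over both steps: W = 113 J, Q = 1430 J, ΔU = 1320 J.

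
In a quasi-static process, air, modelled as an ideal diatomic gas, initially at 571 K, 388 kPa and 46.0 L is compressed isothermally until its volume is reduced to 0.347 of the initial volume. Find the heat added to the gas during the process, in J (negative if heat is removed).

-18900 J

n = P₁V₁/(RT₁) = 388×46.0/(8.314×571) = 3.76 mol.
Isothermal: T stays 571 K; PV = const ⇒ V₂ = 16.0 L, P₂ = 1120 kPa.
ΔU = 0 (ideal gas, T constant).
W = nRT ln(V₂/V₁) = 3.76×8.314×571×ln(0.347) = -18900 J.
Q = ΔU + W = -18900 J.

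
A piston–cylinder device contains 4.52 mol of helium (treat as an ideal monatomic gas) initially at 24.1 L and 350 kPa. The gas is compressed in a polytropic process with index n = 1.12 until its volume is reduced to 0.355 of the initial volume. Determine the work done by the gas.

T₁ = P₁V₁/(nR) = 350×24.1/(4.52×8.314) = 224 K.
Polytropic n=1.12: T₂ = T₁(V₁/V₂)^(n−1) = 224×(2.82)^0.12 = 254 K; P₂ = P₁(V₁/V₂)^n = 1120 kPa.
W = (P₁V₁−P₂V₂)/(n−1) = (350×24.1−1120×8.56)/0.12 = -9300 J.

-9300 J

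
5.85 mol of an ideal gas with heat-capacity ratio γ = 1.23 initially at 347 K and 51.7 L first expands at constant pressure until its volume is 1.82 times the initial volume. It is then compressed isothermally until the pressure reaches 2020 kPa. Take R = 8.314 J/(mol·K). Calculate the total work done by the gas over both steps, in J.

-42100 J

P₁ = nRT₁/V₁ = 5.85×8.314×347/51.7 = 326 kPa.
Step 1 — Isobaric: P stays 326 kPa; V/T = const ⇒ T₂ = 632 K, V₂ = 94.1 L.
W = PΔV = 326×(94.1−51.7) kPa·L = 13800 J.
ΔU = nCvΔT = 5.85×36.1×(632−347) = 60200 J.
Q = ΔU + W = nCpΔT = 74000 J.
State after step 1: P = 326 kPa, V = 94.1 L, T = 632 K.
Step 2 — Isothermal: T stays 632 K; PV = const ⇒ V₂ = 15.2 L, P₂ = 2020 kPa.
ΔU = 0 (ideal gas, T constant).
W = nRT ln(V₂/V₁) = 5.85×8.314×632×ln(0.162) = -56000 J.
Q = ΔU + W = -56000 J.
Net over both steps: W = -42100 J, Q = 18000 J, ΔU = 60200 J.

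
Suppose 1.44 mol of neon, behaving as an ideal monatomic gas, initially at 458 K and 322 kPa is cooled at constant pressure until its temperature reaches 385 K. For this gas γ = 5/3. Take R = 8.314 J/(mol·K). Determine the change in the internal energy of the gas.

-1310 J

V₁ = nRT₁/P₁ = 1.44×8.314×458/322 = 17.0 L.
Isobaric: P stays 322 kPa; V/T = const ⇒ T₂ = 385 K, V₂ = 14.3 L.
For an ideal gas ΔU = nCvΔT with Cv = (3/2)R = 12.5 J/(mol·K).
ΔU = 1.44×12.5×(385−458) = -1310 J.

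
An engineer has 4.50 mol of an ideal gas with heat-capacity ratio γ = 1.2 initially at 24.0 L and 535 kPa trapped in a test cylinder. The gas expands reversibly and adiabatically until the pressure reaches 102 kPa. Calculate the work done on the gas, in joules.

T₁ = P₁V₁/(nR) = 535×24.0/(4.50×8.314) = 343 K.
Adiabatic: T₂/T₁ = (P₂/P₁)^((γ−1)/γ) ⇒ T₂ = 343×(0.191)^0.167 = 260 K; V₂ = 95.5 L.
ΔU = nCvΔT = 4.50×41.6×(260−343) = -15500 J.
Q = 0 for an adiabatic process, so W = −ΔU = 15500 J.
Work done on the gas = −W_by = -15500 J.

-15500 J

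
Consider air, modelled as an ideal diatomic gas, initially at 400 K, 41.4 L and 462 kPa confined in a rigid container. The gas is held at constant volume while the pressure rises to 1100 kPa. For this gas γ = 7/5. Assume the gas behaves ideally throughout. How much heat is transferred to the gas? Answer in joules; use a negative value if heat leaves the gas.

66000 J

n = P₁V₁/(RT₁) = 462×41.4/(8.314×400) = 5.75 mol.
Isochoric: V stays 41.4 L; P/T = const ⇒ T₂ = 952 K, P₂ = 1100 kPa.
W = 0 (no volume change).
ΔU = nCvΔT = 5.75×20.8×(952−400) = 66000 J.
Q = ΔU = 66000 J.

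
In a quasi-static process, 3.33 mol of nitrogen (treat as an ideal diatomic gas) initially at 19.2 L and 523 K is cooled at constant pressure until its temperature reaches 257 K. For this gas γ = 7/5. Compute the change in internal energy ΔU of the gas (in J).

P₁ = nRT₁/V₁ = 3.33×8.314×523/19.2 = 754 kPa.
Isobaric: P stays 754 kPa; V/T = const ⇒ T₂ = 257 K, V₂ = 9.43 L.
For an ideal gas ΔU = nCvΔT with Cv = (5/2)R = 20.8 J/(mol·K).
ΔU = 3.33×20.8×(257−523) = -18400 J.

-18400 J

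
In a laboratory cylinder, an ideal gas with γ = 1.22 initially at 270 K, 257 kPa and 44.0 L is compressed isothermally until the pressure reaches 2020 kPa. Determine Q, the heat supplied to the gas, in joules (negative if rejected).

n = P₁V₁/(RT₁) = 257×44.0/(8.314×270) = 5.04 mol.
Isothermal: T stays 270 K; PV = const ⇒ V₂ = 5.60 L, P₂ = 2020 kPa.
ΔU = 0 (ideal gas, T constant).
W = nRT ln(V₂/V₁) = 5.04×8.314×270×ln(0.127) = -23300 J.
Q = ΔU + W = -23300 J.

-23300 J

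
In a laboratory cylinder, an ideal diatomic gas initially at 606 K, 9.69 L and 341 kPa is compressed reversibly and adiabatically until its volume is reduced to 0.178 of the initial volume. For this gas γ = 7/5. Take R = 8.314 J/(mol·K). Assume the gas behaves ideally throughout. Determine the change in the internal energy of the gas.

8220 J

n = P₁V₁/(RT₁) = 341×9.69/(8.314×606) = 0.656 mol.
Adiabatic: TV^(γ−1) = const ⇒ T₂ = 606×(5.62)^0.400 = 1210 K; PV^γ = const ⇒ P₂ = 3820 kPa.
For an ideal gas ΔU = nCvΔT with Cv = (5/2)R = 20.8 J/(mol·K).
ΔU = 0.656×20.8×(1210−606) = 8220 J.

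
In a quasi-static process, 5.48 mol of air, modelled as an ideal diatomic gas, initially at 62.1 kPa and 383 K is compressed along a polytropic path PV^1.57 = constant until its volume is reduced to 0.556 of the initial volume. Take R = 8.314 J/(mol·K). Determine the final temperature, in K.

535 K

V₁ = nRT₁/P₁ = 5.48×8.314×383/62.1 = 281 L.
Polytropic n=1.57: T₂ = T₁(V₁/V₂)^(n−1) = 383×(1.80)^0.57 = 535 K; P₂ = P₁(V₁/V₂)^n = 156 kPa.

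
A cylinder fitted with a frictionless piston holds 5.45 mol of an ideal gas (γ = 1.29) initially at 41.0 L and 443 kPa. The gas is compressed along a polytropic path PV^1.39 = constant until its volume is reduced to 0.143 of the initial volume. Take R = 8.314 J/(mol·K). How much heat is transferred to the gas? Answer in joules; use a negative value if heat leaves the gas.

18200 J

T₁ = P₁V₁/(nR) = 443×41.0/(5.45×8.314) = 401 K.
Polytropic n=1.39: T₂ = T₁(V₁/V₂)^(n−1) = 401×(6.99)^0.39 = 856 K; P₂ = P₁(V₁/V₂)^n = 6610 kPa.
W = (P₁V₁−P₂V₂)/(n−1) = (443×41.0−6610×5.86)/0.39 = -52900 J.
ΔU = nCvΔT = 5.45×28.7×(856−401) = 71100 J.
Q = ΔU + W = 18200 J.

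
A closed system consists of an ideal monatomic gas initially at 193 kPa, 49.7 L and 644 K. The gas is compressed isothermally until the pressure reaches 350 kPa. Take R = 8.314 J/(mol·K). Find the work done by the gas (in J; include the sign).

n = P₁V₁/(RT₁) = 193×49.7/(8.314×644) = 1.79 mol.
Isothermal: T stays 644 K; PV = const ⇒ V₂ = 27.4 L, P₂ = 350 kPa.
W = nRT ln(V₂/V₁) = 1.79×8.314×644×ln(0.551) = -5710 J.

-5710 J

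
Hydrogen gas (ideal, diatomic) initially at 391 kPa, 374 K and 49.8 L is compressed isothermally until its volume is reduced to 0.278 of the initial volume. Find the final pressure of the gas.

1410 kPa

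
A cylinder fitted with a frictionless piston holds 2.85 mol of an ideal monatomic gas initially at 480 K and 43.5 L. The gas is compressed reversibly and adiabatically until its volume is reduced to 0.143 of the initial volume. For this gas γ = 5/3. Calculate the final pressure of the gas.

6690 kPa

P₁ = nRT₁/V₁ = 2.85×8.314×480/43.5 = 261 kPa.
Adiabatic: TV^(γ−1) = const ⇒ T₂ = 480×(6.99)^0.667 = 1760 K; PV^γ = const ⇒ P₂ = 6690 kPa.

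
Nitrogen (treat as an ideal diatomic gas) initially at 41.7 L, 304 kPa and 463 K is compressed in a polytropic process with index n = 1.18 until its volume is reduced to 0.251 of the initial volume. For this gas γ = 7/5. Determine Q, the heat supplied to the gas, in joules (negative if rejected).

-10900 J

n = P₁V₁/(RT₁) = 304×41.7/(8.314×463) = 3.29 mol.
Polytropic n=1.18: T₂ = T₁(V₁/V₂)^(n−1) = 463×(3.98)^0.18 = 594 K; P₂ = P₁(V₁/V₂)^n = 1550 kPa.
W = (P₁V₁−P₂V₂)/(n−1) = (304×41.7−1550×10.5)/0.18 = -19900 J.
ΔU = nCvΔT = 3.29×20.8×(594−463) = 8950 J.
Q = ΔU + W = -10900 J.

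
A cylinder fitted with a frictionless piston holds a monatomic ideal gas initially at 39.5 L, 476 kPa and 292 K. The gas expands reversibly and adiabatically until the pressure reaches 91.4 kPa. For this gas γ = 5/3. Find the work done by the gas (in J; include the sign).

n = P₁V₁/(RT₁) = 476×39.5/(8.314×292) = 7.74 mol.
Adiabatic: T₂/T₁ = (P₂/P₁)^((γ−1)/γ) ⇒ T₂ = 292×(0.192)^0.400 = 151 K; V₂ = 106 L.
ΔU = nCvΔT = 7.74×12.5×(151−292) = -13600 J.
Q = 0 for an adiabatic process, so W = −ΔU = 13600 J.

13600 J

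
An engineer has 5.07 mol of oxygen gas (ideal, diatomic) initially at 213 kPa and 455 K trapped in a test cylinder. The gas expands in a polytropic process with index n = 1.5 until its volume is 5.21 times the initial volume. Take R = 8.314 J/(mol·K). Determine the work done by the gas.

21600 J

V₁ = nRT₁/P₁ = 5.07×8.314×455/213 = 90.0 L.
Polytropic n=1.5: T₂ = T₁(V₁/V₂)^(n−1) = 455×(0.192)^0.50 = 199 K; P₂ = P₁(V₁/V₂)^n = 17.9 kPa.
W = (P₁V₁−P₂V₂)/(n−1) = (213×90.0−17.9×469)/0.50 = 21600 J.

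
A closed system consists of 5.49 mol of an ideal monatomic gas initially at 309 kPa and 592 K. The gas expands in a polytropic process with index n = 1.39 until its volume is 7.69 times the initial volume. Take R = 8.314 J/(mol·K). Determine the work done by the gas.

38000 J

V₁ = nRT₁/P₁ = 5.49×8.314×592/309 = 87.4 L.
Polytropic n=1.39: T₂ = T₁(V₁/V₂)^(n−1) = 592×(0.130)^0.39 = 267 K; P₂ = P₁(V₁/V₂)^n = 18.1 kPa.
W = (P₁V₁−P₂V₂)/(n−1) = (309×87.4−18.1×672)/0.39 = 38000 J.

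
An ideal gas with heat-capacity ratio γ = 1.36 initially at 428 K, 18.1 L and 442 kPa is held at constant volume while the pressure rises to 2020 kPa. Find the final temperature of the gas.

Isochoric: V stays 18.1 L; P/T = const ⇒ T₂ = 1960 K, P₂ = 2020 kPa.

1960 K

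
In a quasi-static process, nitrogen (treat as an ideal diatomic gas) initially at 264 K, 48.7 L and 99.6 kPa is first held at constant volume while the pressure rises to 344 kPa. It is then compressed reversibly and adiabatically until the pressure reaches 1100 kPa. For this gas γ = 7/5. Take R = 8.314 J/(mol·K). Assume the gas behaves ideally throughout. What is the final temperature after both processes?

1270 K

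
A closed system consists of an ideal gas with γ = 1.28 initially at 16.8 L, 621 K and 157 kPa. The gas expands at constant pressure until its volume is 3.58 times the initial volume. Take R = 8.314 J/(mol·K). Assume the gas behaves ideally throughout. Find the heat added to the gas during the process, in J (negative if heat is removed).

31100 J

n = P₁V₁/(RT₁) = 157×16.8/(8.314×621) = 0.511 mol.
Isobaric: P stays 157 kPa; V/T = const ⇒ T₂ = 2220 K, V₂ = 60.1 L.
W = PΔV = 157×(60.1−16.8) kPa·L = 6810 J.
ΔU = nCvΔT = 0.511×29.7×(2220−621) = 24300 J.
Q = ΔU + W = nCpΔT = 31100 J.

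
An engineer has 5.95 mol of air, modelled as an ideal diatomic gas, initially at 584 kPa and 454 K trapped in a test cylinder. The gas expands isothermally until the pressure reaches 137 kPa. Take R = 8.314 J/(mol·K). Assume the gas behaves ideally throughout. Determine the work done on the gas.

V₁ = nRT₁/P₁ = 5.95×8.314×454/584 = 38.5 L.
Isothermal: T stays 454 K; PV = const ⇒ V₂ = 164 L, P₂ = 137 kPa.
W = nRT ln(V₂/V₁) = 5.95×8.314×454×ln(4.26) = 32600 J.
Work done on the gas = −W_by = -32600 J.

-32600 J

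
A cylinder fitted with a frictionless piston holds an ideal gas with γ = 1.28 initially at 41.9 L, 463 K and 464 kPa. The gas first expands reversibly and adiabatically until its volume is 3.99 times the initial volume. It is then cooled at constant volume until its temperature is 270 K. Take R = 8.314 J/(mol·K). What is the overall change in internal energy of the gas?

n = P₁V₁/(RT₁) = 464×41.9/(8.314×463) = 5.05 mol.
Step 1 — Adiabatic: TV^(γ−1) = const ⇒ T₂ = 463×(0.251)^0.280 = 314 K; PV^γ = const ⇒ P₂ = 78.9 kPa.
ΔU = nCvΔT = 5.05×29.7×(314−463) = -22300 J.
Q = 0 for an adiabatic process, so W = −ΔU = 22300 J.
State after step 1: P = 78.9 kPa, V = 167 L, T = 314 K.
Step 2 — Isochoric: V stays 167 L; P/T = const ⇒ T₂ = 270 K, P₂ = 67.8 kPa.
W = 0 (no volume change).
ΔU = nCvΔT = 5.05×29.7×(270−314) = -6640 J.
Q = ΔU = -6640 J.
Net over both steps: W = 22300 J, Q = -6640 J, ΔU = -28900 J.

-28900 J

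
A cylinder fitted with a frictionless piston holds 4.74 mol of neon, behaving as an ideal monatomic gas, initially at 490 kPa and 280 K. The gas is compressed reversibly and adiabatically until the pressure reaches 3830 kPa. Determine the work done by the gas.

V₁ = nRT₁/P₁ = 4.74×8.314×280/490 = 22.5 L.
Adiabatic: T₂/T₁ = (P₂/P₁)^((γ−1)/γ) ⇒ T₂ = 280×(7.82)^0.400 = 637 K; V₂ = 6.56 L.
ΔU = nCvΔT = 4.74×12.5×(637−280) = 21100 J.
Q = 0 for an adiabatic process, so W = −ΔU = -21100 J.

-21100 J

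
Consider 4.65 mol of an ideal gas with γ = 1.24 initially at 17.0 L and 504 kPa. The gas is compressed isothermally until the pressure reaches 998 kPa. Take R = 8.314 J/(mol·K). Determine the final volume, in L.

8.59 L

T₁ = P₁V₁/(nR) = 504×17.0/(4.65×8.314) = 222 K.
Isothermal: T stays 222 K; PV = const ⇒ V₂ = 8.59 L, P₂ = 998 kPa.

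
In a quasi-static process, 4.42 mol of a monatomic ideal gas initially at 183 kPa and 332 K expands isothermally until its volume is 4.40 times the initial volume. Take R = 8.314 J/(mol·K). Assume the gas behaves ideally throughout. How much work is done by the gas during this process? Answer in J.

V₁ = nRT₁/P₁ = 4.42×8.314×332/183 = 66.7 L.
Isothermal: T stays 332 K; PV = const ⇒ V₂ = 293 L, P₂ = 41.6 kPa.
W = nRT ln(V₂/V₁) = 4.42×8.314×332×ln(4.40) = 18100 J.

18100 J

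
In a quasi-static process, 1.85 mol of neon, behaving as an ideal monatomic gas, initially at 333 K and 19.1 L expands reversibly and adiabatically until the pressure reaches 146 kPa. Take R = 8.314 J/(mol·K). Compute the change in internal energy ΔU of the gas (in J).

-1660 J

P₁ = nRT₁/V₁ = 1.85×8.314×333/19.1 = 268 kPa.
Adiabatic: T₂/T₁ = (P₂/P₁)^((γ−1)/γ) ⇒ T₂ = 333×(0.544)^0.400 = 261 K; V₂ = 27.5 L.
For an ideal gas ΔU = nCvΔT with Cv = (3/2)R = 12.5 J/(mol·K).
ΔU = 1.85×12.5×(261−333) = -1660 J.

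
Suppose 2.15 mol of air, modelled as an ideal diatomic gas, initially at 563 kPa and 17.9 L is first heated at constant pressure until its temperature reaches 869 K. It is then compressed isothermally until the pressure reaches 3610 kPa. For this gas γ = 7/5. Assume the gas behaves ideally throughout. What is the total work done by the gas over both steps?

-23400 J

T₁ = P₁V₁/(nR) = 563×17.9/(2.15×8.314) = 564 K.
Step 1 — Isobaric: P stays 563 kPa; V/T = const ⇒ T₂ = 869 K, V₂ = 27.6 L.
W = PΔV = 563×(27.6−17.9) kPa·L = 5460 J.
ΔU = nCvΔT = 2.15×20.8×(869−564) = 13600 J.
Q = ΔU + W = nCpΔT = 19100 J.
State after step 1: P = 563 kPa, V = 27.6 L, T = 869 K.
Step 2 — Isothermal: T stays 869 K; PV = const ⇒ V₂ = 4.30 L, P₂ = 3610 kPa.
ΔU = 0 (ideal gas, T constant).
W = nRT ln(V₂/V₁) = 2.15×8.314×869×ln(0.156) = -28900 J.
Q = ΔU + W = -28900 J.
Net over both steps: W = -23400 J, Q = -9770 J, ΔU = 13600 J.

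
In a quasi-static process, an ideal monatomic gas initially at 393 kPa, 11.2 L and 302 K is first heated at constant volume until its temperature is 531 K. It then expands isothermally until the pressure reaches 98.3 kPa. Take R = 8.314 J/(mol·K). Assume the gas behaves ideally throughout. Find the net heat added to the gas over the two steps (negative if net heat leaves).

20100 J

n = P₁V₁/(RT₁) = 393×11.2/(8.314×302) = 1.75 mol.
Step 1 — Isochoric: V stays 11.2 L; P/T = const ⇒ T₂ = 531 K, P₂ = 691 kPa.
W = 0 (no volume change).
ΔU = nCvΔT = 1.75×12.5×(531−302) = 5010 J.
Q = ΔU = 5010 J.
State after step 1: P = 691 kPa, V = 11.2 L, T = 531 K.
Step 2 — Isothermal: T stays 531 K; PV = const ⇒ V₂ = 78.7 L, P₂ = 98.3 kPa.
ΔU = 0 (ideal gas, T constant).
W = nRT ln(V₂/V₁) = 1.75×8.314×531×ln(7.03) = 15100 J.
Q = ΔU + W = 15100 J.
Net over both steps: W = 15100 J, Q = 20100 J, ΔU = 5010 J.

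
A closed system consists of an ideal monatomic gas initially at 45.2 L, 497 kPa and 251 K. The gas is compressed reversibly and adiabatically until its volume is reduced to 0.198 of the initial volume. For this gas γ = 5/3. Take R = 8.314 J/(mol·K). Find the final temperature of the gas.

739 K

Adiabatic: TV^(γ−1) = const ⇒ T₂ = 251×(5.05)^0.667 = 739 K; PV^γ = const ⇒ P₂ = 7390 kPa.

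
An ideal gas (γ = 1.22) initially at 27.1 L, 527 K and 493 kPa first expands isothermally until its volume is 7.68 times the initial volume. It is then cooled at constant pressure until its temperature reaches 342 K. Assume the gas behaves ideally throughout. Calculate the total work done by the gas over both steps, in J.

n = P₁V₁/(RT₁) = 493×27.1/(8.314×527) = 3.05 mol.
Step 1 — Isothermal: T stays 527 K; PV = const ⇒ V₂ = 208 L, P₂ = 64.2 kPa.
ΔU = 0 (ideal gas, T constant).
W = nRT ln(V₂/V₁) = 3.05×8.314×527×ln(7.68) = 27200 J.
Q = ΔU + W = 27200 J.
State after step 1: P = 64.2 kPa, V = 208 L, T = 527 K.
Step 2 — Isobaric: P stays 64.2 kPa; V/T = const ⇒ T₂ = 342 K, V₂ = 135 L.
W = PΔV = 64.2×(135−208) kPa·L = -4690 J.
ΔU = nCvΔT = 3.05×37.8×(342−527) = -21300 J.
Q = ΔU + W = nCpΔT = -26000 J.
Net over both steps: W = 22500 J, Q = 1230 J, ΔU = -21300 J.

22500 J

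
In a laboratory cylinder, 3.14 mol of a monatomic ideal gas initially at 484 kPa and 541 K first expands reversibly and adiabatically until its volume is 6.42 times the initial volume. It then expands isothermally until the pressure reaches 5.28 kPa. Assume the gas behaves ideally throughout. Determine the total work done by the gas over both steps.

20900 J

V₁ = nRT₁/P₁ = 3.14×8.314×541/484 = 29.2 L.
Step 1 — Adiabatic: TV^(γ−1) = const ⇒ T₂ = 541×(0.156)^0.667 = 157 K; PV^γ = const ⇒ P₂ = 21.8 kPa.
ΔU = nCvΔT = 3.14×12.5×(157−541) = -15100 J.
Q = 0 for an adiabatic process, so W = −ΔU = 15100 J.
State after step 1: P = 21.8 kPa, V = 187 L, T = 157 K.
Step 2 — Isothermal: T stays 157 K; PV = const ⇒ V₂ = 774 L, P₂ = 5.28 kPa.
ΔU = 0 (ideal gas, T constant).
W = nRT ln(V₂/V₁) = 3.14×8.314×157×ln(4.13) = 5800 J.
Q = ΔU + W = 5800 J.
Net over both steps: W = 20900 J, Q = 5800 J, ΔU = -15100 J.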